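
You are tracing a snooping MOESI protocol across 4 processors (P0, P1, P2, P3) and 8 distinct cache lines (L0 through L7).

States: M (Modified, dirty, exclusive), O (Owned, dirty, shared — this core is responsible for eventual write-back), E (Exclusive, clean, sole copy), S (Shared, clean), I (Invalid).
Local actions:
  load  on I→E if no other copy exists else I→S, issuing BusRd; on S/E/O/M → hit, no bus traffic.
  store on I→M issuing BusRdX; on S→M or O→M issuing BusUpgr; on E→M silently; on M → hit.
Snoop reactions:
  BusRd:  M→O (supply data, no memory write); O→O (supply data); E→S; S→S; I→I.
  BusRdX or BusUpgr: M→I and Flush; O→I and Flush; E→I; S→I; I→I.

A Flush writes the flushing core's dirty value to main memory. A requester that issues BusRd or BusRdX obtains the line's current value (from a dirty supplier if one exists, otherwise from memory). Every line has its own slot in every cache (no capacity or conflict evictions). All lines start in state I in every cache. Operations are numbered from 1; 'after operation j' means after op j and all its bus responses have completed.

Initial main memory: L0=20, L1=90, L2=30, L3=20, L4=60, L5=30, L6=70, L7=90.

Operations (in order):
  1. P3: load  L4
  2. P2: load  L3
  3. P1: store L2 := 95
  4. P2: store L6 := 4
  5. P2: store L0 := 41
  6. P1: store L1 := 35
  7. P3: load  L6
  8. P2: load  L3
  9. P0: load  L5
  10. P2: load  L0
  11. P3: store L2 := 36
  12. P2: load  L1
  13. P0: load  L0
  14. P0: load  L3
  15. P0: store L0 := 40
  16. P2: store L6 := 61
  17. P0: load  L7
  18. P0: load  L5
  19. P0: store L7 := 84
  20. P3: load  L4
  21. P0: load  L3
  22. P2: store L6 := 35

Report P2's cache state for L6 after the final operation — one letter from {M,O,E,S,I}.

state = M

  op1 P3: load  L4 → I/I/I/E on L4; bus BusRd; mem=60
  op2 P2: load  L3 → I/I/E/I on L3; bus BusRd; mem=20
  op3 P1: store L2 := 95 → I/M/I/I on L2; bus BusRdX; mem=30
  op4 P2: store L6 := 4 → I/I/M/I on L6; bus BusRdX; mem=70
  op5 P2: store L0 := 41 → I/I/M/I on L0; bus BusRdX; mem=20
  op6 P1: store L1 := 35 → I/M/I/I on L1; bus BusRdX; mem=90
  op7 P3: load  L6 → I/I/O/S on L6; bus BusRd; mem=70
  op8 P2: load  L3 → I/I/E/I on L3; bus (none); mem=20
  op9 P0: load  L5 → E/I/I/I on L5; bus BusRd; mem=30
  op10 P2: load  L0 → I/I/M/I on L0; bus (none); mem=20
  op11 P3: store L2 := 36 → I/I/I/M on L2; bus BusRdX Flush; mem=95
  op12 P2: load  L1 → I/O/S/I on L1; bus BusRd; mem=90
  op13 P0: load  L0 → S/I/O/I on L0; bus BusRd; mem=20
  op14 P0: load  L3 → S/I/S/I on L3; bus BusRd; mem=20
  op15 P0: store L0 := 40 → M/I/I/I on L0; bus BusUpgr Flush; mem=41
  op16 P2: store L6 := 61 → I/I/M/I on L6; bus BusUpgr; mem=70
  op17 P0: load  L7 → E/I/I/I on L7; bus BusRd; mem=90
  op18 P0: load  L5 → E/I/I/I on L5; bus (none); mem=30
  op19 P0: store L7 := 84 → M/I/I/I on L7; bus (none); mem=90
  op20 P3: load  L4 → I/I/I/E on L4; bus (none); mem=60
  op21 P0: load  L3 → S/I/S/I on L3; bus (none); mem=20
  op22 P2: store L6 := 35 → I/I/M/I on L6; bus (none); mem=70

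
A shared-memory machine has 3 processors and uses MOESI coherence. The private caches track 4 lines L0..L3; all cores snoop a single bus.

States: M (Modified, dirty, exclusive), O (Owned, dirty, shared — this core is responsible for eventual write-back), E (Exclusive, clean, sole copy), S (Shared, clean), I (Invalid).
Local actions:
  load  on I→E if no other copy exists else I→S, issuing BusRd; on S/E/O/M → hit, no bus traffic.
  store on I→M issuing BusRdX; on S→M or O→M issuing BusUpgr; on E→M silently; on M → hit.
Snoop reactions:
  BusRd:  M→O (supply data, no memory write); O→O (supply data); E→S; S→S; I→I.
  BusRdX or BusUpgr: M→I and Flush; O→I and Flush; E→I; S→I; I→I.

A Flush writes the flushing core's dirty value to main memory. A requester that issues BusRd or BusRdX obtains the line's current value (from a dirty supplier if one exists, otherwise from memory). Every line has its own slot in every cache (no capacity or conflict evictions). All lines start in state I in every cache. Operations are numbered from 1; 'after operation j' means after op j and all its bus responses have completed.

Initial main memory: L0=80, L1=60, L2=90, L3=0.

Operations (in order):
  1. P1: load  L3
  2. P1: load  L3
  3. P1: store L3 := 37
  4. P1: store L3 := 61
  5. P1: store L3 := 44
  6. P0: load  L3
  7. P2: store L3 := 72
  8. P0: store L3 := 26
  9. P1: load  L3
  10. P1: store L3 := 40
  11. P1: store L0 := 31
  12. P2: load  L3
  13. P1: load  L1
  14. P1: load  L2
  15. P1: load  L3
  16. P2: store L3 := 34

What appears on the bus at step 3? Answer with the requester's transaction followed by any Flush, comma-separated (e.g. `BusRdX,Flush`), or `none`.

bus = none

1. P1: load  L3  bus=[BusRd]  L3: P0=I P1=E P2=I  mem[L3]=0
2. P1: load  L3  bus=[-]  L3: P0=I P1=E P2=I  mem[L3]=0
3. P1: store L3 := 37  bus=[-]  L3: P0=I P1=M P2=I  mem[L3]=0
4. P1: store L3 := 61  bus=[-]  L3: P0=I P1=M P2=I  mem[L3]=0
5. P1: store L3 := 44  bus=[-]  L3: P0=I P1=M P2=I  mem[L3]=0
6. P0: load  L3  bus=[BusRd]  L3: P0=S P1=O P2=I  mem[L3]=0
7. P2: store L3 := 72  bus=[BusRdX,Flush]  L3: P0=I P1=I P2=M  mem[L3]=44
8. P0: store L3 := 26  bus=[BusRdX,Flush]  L3: P0=M P1=I P2=I  mem[L3]=72
9. P1: load  L3  bus=[BusRd]  L3: P0=O P1=S P2=I  mem[L3]=72
10. P1: store L3 := 40  bus=[BusUpgr,Flush]  L3: P0=I P1=M P2=I  mem[L3]=26
11. P1: store L0 := 31  bus=[BusRdX]  L0: P0=I P1=M P2=I  mem[L0]=80
12. P2: load  L3  bus=[BusRd]  L3: P0=I P1=O P2=S  mem[L3]=26
13. P1: load  L1  bus=[BusRd]  L1: P0=I P1=E P2=I  mem[L1]=60
14. P1: load  L2  bus=[BusRd]  L2: P0=I P1=E P2=I  mem[L2]=90
15. P1: load  L3  bus=[-]  L3: P0=I P1=O P2=S  mem[L3]=26
16. P2: store L3 := 34  bus=[BusUpgr,Flush]  L3: P0=I P1=I P2=M  mem[L3]=40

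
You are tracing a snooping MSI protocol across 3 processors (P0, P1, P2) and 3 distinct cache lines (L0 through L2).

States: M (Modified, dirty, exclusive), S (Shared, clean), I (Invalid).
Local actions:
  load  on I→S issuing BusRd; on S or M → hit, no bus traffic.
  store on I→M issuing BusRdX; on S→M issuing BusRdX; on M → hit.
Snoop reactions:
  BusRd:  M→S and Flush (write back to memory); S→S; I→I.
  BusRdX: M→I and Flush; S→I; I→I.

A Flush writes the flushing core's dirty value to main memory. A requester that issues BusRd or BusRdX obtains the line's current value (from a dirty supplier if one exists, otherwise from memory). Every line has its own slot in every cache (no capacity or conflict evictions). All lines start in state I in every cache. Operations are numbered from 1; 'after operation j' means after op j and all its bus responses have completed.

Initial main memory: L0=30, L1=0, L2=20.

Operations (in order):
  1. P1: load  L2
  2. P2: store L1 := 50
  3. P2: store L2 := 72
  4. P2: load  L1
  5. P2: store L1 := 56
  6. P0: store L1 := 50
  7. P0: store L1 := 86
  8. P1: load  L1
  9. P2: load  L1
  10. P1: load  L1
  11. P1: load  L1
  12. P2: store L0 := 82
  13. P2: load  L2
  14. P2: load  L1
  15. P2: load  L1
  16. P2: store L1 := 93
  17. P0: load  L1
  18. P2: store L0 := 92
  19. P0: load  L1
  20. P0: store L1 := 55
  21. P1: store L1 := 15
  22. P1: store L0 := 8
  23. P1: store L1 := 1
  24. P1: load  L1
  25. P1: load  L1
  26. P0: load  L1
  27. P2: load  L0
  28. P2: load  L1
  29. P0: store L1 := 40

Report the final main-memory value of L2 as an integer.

1. P1: load  L2  bus=[BusRd]  L2: P0=I P1=S P2=I  mem[L2]=20
2. P2: store L1 := 50  bus=[BusRdX]  L1: P0=I P1=I P2=M  mem[L1]=0
3. P2: store L2 := 72  bus=[BusRdX]  L2: P0=I P1=I P2=M  mem[L2]=20
4. P2: load  L1  bus=[-]  L1: P0=I P1=I P2=M  mem[L1]=0
5. P2: store L1 := 56  bus=[-]  L1: P0=I P1=I P2=M  mem[L1]=0
6. P0: store L1 := 50  bus=[BusRdX,Flush]  L1: P0=M P1=I P2=I  mem[L1]=56
7. P0: store L1 := 86  bus=[-]  L1: P0=M P1=I P2=I  mem[L1]=56
8. P1: load  L1  bus=[BusRd,Flush]  L1: P0=S P1=S P2=I  mem[L1]=86
9. P2: load  L1  bus=[BusRd]  L1: P0=S P1=S P2=S  mem[L1]=86
10. P1: load  L1  bus=[-]  L1: P0=S P1=S P2=S  mem[L1]=86
11. P1: load  L1  bus=[-]  L1: P0=S P1=S P2=S  mem[L1]=86
12. P2: store L0 := 82  bus=[BusRdX]  L0: P0=I P1=I P2=M  mem[L0]=30
13. P2: load  L2  bus=[-]  L2: P0=I P1=I P2=M  mem[L2]=20
14. P2: load  L1  bus=[-]  L1: P0=S P1=S P2=S  mem[L1]=86
15. P2: load  L1  bus=[-]  L1: P0=S P1=S P2=S  mem[L1]=86
16. P2: store L1 := 93  bus=[BusRdX]  L1: P0=I P1=I P2=M  mem[L1]=86
17. P0: load  L1  bus=[BusRd,Flush]  L1: P0=S P1=I P2=S  mem[L1]=93
18. P2: store L0 := 92  bus=[-]  L0: P0=I P1=I P2=M  mem[L0]=30
19. P0: load  L1  bus=[-]  L1: P0=S P1=I P2=S  mem[L1]=93
20. P0: store L1 := 55  bus=[BusRdX]  L1: P0=M P1=I P2=I  mem[L1]=93
21. P1: store L1 := 15  bus=[BusRdX,Flush]  L1: P0=I P1=M P2=I  mem[L1]=55
22. P1: store L0 := 8  bus=[BusRdX,Flush]  L0: P0=I P1=M P2=I  mem[L0]=92
23. P1: store L1 := 1  bus=[-]  L1: P0=I P1=M P2=I  mem[L1]=55
24. P1: load  L1  bus=[-]  L1: P0=I P1=M P2=I  mem[L1]=55
25. P1: load  L1  bus=[-]  L1: P0=I P1=M P2=I  mem[L1]=55
26. P0: load  L1  bus=[BusRd,Flush]  L1: P0=S P1=S P2=I  mem[L1]=1
27. P2: load  L0  bus=[BusRd,Flush]  L0: P0=I P1=S P2=S  mem[L0]=8
28. P2: load  L1  bus=[BusRd]  L1: P0=S P1=S P2=S  mem[L1]=1
29. P0: store L1 := 40  bus=[BusRdX]  L1: P0=M P1=I P2=I  mem[L1]=1

memory[L2] = 20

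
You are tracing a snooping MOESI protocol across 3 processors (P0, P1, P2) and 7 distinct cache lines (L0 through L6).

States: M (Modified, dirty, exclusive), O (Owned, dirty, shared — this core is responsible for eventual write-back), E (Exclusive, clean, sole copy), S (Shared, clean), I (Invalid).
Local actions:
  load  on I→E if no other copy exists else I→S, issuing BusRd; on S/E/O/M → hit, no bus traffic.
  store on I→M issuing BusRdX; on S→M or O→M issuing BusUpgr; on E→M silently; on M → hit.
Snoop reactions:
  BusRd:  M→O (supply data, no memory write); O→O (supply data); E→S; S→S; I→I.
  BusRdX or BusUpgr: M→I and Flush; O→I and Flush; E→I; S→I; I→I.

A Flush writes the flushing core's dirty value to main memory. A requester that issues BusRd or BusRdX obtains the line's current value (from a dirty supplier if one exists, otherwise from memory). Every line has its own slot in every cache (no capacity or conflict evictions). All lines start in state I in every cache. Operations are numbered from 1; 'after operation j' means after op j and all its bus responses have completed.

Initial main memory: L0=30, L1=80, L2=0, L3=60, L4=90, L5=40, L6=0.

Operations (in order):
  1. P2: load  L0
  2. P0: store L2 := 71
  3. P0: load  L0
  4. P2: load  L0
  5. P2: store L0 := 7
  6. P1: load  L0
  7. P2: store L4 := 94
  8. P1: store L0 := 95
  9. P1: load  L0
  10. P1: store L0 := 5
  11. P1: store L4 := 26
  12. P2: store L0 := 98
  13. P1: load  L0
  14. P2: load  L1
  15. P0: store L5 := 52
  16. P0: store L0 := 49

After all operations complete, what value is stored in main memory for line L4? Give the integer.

step 1: P2: load  L0  ⟶  IIE  (L0)  txn=BusRd  M[L0]=30
step 2: P0: store L2 := 71  ⟶  MII  (L2)  txn=BusRdX  M[L2]=0
step 3: P0: load  L0  ⟶  SIS  (L0)  txn=BusRd  M[L0]=30
step 4: P2: load  L0  ⟶  SIS  (L0)  txn=∅  M[L0]=30
step 5: P2: store L0 := 7  ⟶  IIM  (L0)  txn=BusUpgr  M[L0]=30
step 6: P1: load  L0  ⟶  ISO  (L0)  txn=BusRd  M[L0]=30
step 7: P2: store L4 := 94  ⟶  IIM  (L4)  txn=BusRdX  M[L4]=90
step 8: P1: store L0 := 95  ⟶  IMI  (L0)  txn=BusUpgr+Flush  M[L0]=7
step 9: P1: load  L0  ⟶  IMI  (L0)  txn=∅  M[L0]=7
step 10: P1: store L0 := 5  ⟶  IMI  (L0)  txn=∅  M[L0]=7
step 11: P1: store L4 := 26  ⟶  IMI  (L4)  txn=BusRdX+Flush  M[L4]=94
step 12: P2: store L0 := 98  ⟶  IIM  (L0)  txn=BusRdX+Flush  M[L0]=5
step 13: P1: load  L0  ⟶  ISO  (L0)  txn=BusRd  M[L0]=5
step 14: P2: load  L1  ⟶  IIE  (L1)  txn=BusRd  M[L1]=80
step 15: P0: store L5 := 52  ⟶  MII  (L5)  txn=BusRdX  M[L5]=40
step 16: P0: store L0 := 49  ⟶  MII  (L0)  txn=BusRdX+Flush  M[L0]=98

memory[L4] = 94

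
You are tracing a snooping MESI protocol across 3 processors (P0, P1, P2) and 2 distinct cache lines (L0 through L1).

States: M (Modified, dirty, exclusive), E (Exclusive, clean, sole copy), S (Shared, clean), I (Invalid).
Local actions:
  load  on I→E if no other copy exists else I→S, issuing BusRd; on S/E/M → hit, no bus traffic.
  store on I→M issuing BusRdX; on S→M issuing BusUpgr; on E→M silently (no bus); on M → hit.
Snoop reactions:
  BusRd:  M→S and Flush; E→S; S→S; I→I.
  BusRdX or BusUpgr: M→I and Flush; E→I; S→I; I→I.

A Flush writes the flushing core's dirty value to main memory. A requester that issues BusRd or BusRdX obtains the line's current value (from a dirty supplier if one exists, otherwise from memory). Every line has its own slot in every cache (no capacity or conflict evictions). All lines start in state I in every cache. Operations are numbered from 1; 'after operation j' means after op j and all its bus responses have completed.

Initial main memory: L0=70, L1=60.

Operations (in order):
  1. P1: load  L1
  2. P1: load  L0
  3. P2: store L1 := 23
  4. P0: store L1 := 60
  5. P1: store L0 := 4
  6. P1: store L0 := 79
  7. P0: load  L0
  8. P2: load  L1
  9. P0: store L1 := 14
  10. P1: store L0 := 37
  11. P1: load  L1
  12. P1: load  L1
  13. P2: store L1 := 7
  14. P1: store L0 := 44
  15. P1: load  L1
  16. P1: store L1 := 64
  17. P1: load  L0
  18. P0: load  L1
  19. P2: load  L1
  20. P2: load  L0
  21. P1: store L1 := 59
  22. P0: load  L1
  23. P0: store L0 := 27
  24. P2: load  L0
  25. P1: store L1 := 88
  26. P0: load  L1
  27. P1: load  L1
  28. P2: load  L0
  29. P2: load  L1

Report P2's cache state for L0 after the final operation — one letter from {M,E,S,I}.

state = S

1. P1: load  L1  bus=[BusRd]  L1: P0=I P1=E P2=I  mem[L1]=60
2. P1: load  L0  bus=[BusRd]  L0: P0=I P1=E P2=I  mem[L0]=70
3. P2: store L1 := 23  bus=[BusRdX]  L1: P0=I P1=I P2=M  mem[L1]=60
4. P0: store L1 := 60  bus=[BusRdX,Flush]  L1: P0=M P1=I P2=I  mem[L1]=23
5. P1: store L0 := 4  bus=[-]  L0: P0=I P1=M P2=I  mem[L0]=70
6. P1: store L0 := 79  bus=[-]  L0: P0=I P1=M P2=I  mem[L0]=70
7. P0: load  L0  bus=[BusRd,Flush]  L0: P0=S P1=S P2=I  mem[L0]=79
8. P2: load  L1  bus=[BusRd,Flush]  L1: P0=S P1=I P2=S  mem[L1]=60
9. P0: store L1 := 14  bus=[BusUpgr]  L1: P0=M P1=I P2=I  mem[L1]=60
10. P1: store L0 := 37  bus=[BusUpgr]  L0: P0=I P1=M P2=I  mem[L0]=79
11. P1: load  L1  bus=[BusRd,Flush]  L1: P0=S P1=S P2=I  mem[L1]=14
12. P1: load  L1  bus=[-]  L1: P0=S P1=S P2=I  mem[L1]=14
13. P2: store L1 := 7  bus=[BusRdX]  L1: P0=I P1=I P2=M  mem[L1]=14
14. P1: store L0 := 44  bus=[-]  L0: P0=I P1=M P2=I  mem[L0]=79
15. P1: load  L1  bus=[BusRd,Flush]  L1: P0=I P1=S P2=S  mem[L1]=7
16. P1: store L1 := 64  bus=[BusUpgr]  L1: P0=I P1=M P2=I  mem[L1]=7
17. P1: load  L0  bus=[-]  L0: P0=I P1=M P2=I  mem[L0]=79
18. P0: load  L1  bus=[BusRd,Flush]  L1: P0=S P1=S P2=I  mem[L1]=64
19. P2: load  L1  bus=[BusRd]  L1: P0=S P1=S P2=S  mem[L1]=64
20. P2: load  L0  bus=[BusRd,Flush]  L0: P0=I P1=S P2=S  mem[L0]=44
21. P1: store L1 := 59  bus=[BusUpgr]  L1: P0=I P1=M P2=I  mem[L1]=64
22. P0: load  L1  bus=[BusRd,Flush]  L1: P0=S P1=S P2=I  mem[L1]=59
23. P0: store L0 := 27  bus=[BusRdX]  L0: P0=M P1=I P2=I  mem[L0]=44
24. P2: load  L0  bus=[BusRd,Flush]  L0: P0=S P1=I P2=S  mem[L0]=27
25. P1: store L1 := 88  bus=[BusUpgr]  L1: P0=I P1=M P2=I  mem[L1]=59
26. P0: load  L1  bus=[BusRd,Flush]  L1: P0=S P1=S P2=I  mem[L1]=88
27. P1: load  L1  bus=[-]  L1: P0=S P1=S P2=I  mem[L1]=88
28. P2: load  L0  bus=[-]  L0: P0=S P1=I P2=S  mem[L0]=27
29. P2: load  L1  bus=[BusRd]  L1: P0=S P1=S P2=S  mem[L1]=88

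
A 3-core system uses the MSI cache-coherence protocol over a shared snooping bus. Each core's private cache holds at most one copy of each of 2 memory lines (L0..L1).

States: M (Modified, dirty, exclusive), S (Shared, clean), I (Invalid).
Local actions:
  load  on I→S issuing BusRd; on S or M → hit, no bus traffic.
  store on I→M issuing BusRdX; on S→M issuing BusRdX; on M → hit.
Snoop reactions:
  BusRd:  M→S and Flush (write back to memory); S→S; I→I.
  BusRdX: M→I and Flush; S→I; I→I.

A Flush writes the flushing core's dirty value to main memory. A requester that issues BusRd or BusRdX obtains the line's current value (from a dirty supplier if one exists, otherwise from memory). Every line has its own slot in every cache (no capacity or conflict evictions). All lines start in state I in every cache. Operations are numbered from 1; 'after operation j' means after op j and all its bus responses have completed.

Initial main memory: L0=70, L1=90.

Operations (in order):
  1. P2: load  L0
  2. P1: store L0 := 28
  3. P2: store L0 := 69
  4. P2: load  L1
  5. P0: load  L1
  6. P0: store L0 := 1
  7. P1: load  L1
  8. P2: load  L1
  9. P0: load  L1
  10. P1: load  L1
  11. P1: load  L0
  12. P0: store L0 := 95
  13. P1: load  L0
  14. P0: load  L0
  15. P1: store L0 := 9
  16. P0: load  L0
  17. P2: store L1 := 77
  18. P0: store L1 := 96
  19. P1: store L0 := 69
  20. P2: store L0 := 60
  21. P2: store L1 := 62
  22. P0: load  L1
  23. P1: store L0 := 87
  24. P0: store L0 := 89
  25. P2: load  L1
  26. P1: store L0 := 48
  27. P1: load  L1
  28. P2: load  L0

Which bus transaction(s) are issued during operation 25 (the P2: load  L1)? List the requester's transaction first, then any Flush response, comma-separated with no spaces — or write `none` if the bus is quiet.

1. P2: load  L0  bus=[BusRd]  L0: P0=I P1=I P2=S  mem[L0]=70
2. P1: store L0 := 28  bus=[BusRdX]  L0: P0=I P1=M P2=I  mem[L0]=70
3. P2: store L0 := 69  bus=[BusRdX,Flush]  L0: P0=I P1=I P2=M  mem[L0]=28
4. P2: load  L1  bus=[BusRd]  L1: P0=I P1=I P2=S  mem[L1]=90
5. P0: load  L1  bus=[BusRd]  L1: P0=S P1=I P2=S  mem[L1]=90
6. P0: store L0 := 1  bus=[BusRdX,Flush]  L0: P0=M P1=I P2=I  mem[L0]=69
7. P1: load  L1  bus=[BusRd]  L1: P0=S P1=S P2=S  mem[L1]=90
8. P2: load  L1  bus=[-]  L1: P0=S P1=S P2=S  mem[L1]=90
9. P0: load  L1  bus=[-]  L1: P0=S P1=S P2=S  mem[L1]=90
10. P1: load  L1  bus=[-]  L1: P0=S P1=S P2=S  mem[L1]=90
11. P1: load  L0  bus=[BusRd,Flush]  L0: P0=S P1=S P2=I  mem[L0]=1
12. P0: store L0 := 95  bus=[BusRdX]  L0: P0=M P1=I P2=I  mem[L0]=1
13. P1: load  L0  bus=[BusRd,Flush]  L0: P0=S P1=S P2=I  mem[L0]=95
14. P0: load  L0  bus=[-]  L0: P0=S P1=S P2=I  mem[L0]=95
15. P1: store L0 := 9  bus=[BusRdX]  L0: P0=I P1=M P2=I  mem[L0]=95
16. P0: load  L0  bus=[BusRd,Flush]  L0: P0=S P1=S P2=I  mem[L0]=9
17. P2: store L1 := 77  bus=[BusRdX]  L1: P0=I P1=I P2=M  mem[L1]=90
18. P0: store L1 := 96  bus=[BusRdX,Flush]  L1: P0=M P1=I P2=I  mem[L1]=77
19. P1: store L0 := 69  bus=[BusRdX]  L0: P0=I P1=M P2=I  mem[L0]=9
20. P2: store L0 := 60  bus=[BusRdX,Flush]  L0: P0=I P1=I P2=M  mem[L0]=69
21. P2: store L1 := 62  bus=[BusRdX,Flush]  L1: P0=I P1=I P2=M  mem[L1]=96
22. P0: load  L1  bus=[BusRd,Flush]  L1: P0=S P1=I P2=S  mem[L1]=62
23. P1: store L0 := 87  bus=[BusRdX,Flush]  L0: P0=I P1=M P2=I  mem[L0]=60
24. P0: store L0 := 89  bus=[BusRdX,Flush]  L0: P0=M P1=I P2=I  mem[L0]=87
25. P2: load  L1  bus=[-]  L1: P0=S P1=I P2=S  mem[L1]=62
26. P1: store L0 := 48  bus=[BusRdX,Flush]  L0: P0=I P1=M P2=I  mem[L0]=89
27. P1: load  L1  bus=[BusRd]  L1: P0=S P1=S P2=S  mem[L1]=62
28. P2: load  L0  bus=[BusRd,Flush]  L0: P0=I P1=S P2=S  mem[L0]=48

bus = none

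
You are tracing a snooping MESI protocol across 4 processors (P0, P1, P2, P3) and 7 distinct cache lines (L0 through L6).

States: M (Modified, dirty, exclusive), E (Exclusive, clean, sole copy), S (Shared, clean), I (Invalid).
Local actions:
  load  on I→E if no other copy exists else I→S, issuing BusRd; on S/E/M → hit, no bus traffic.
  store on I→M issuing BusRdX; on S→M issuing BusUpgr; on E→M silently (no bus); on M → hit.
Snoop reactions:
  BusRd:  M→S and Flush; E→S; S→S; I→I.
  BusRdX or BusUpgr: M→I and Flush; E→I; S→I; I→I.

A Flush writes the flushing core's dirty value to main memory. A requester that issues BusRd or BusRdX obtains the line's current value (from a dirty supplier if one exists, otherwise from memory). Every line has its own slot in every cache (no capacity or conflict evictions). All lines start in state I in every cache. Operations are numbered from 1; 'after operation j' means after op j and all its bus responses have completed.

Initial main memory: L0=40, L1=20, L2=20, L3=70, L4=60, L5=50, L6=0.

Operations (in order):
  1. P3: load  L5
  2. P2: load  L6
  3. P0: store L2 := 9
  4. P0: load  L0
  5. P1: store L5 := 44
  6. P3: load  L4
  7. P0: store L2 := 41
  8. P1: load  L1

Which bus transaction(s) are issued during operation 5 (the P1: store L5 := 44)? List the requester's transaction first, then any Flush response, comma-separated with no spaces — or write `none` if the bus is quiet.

[1] P3: load  L5 | P0:I, P1:I, P2:I, P3:E(50) | bus: BusRd
[2] P2: load  L6 | P0:I, P1:I, P2:E(0), P3:I | bus: BusRd
[3] P0: store L2 := 9 | P0:M(9), P1:I, P2:I, P3:I | bus: BusRdX
[4] P0: load  L0 | P0:E(40), P1:I, P2:I, P3:I | bus: BusRd
[5] P1: store L5 := 44 | P0:I, P1:M(44), P2:I, P3:I | bus: BusRdX
[6] P3: load  L4 | P0:I, P1:I, P2:I, P3:E(60) | bus: BusRd
[7] P0: store L2 := 41 | P0:M(41), P1:I, P2:I, P3:I | bus: none
[8] P1: load  L1 | P0:I, P1:E(20), P2:I, P3:I | bus: BusRd

bus = BusRdX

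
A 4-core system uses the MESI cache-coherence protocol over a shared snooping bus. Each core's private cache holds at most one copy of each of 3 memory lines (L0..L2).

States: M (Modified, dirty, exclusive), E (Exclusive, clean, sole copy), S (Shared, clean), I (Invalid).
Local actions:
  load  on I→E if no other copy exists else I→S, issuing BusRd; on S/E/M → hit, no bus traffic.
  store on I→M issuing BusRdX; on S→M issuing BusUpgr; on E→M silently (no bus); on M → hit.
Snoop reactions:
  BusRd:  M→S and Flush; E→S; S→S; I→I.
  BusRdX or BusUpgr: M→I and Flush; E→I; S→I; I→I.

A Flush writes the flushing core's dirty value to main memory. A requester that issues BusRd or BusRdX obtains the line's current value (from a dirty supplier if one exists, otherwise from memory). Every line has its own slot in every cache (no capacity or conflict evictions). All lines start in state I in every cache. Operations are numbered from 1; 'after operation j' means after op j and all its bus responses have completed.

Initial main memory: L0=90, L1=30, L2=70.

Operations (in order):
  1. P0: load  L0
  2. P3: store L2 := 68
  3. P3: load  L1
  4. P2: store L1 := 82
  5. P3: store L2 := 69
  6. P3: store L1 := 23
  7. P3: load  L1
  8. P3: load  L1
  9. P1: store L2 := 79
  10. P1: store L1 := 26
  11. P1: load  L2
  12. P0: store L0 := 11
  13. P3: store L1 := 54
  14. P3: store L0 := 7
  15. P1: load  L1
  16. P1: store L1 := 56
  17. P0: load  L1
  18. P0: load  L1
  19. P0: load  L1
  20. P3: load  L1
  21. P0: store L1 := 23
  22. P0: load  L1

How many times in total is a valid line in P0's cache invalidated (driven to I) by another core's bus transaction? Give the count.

step 1: P0: load  L0  ⟶  EIII  (L0)  txn=BusRd  M[L0]=90
step 2: P3: store L2 := 68  ⟶  IIIM  (L2)  txn=BusRdX  M[L2]=70
step 3: P3: load  L1  ⟶  IIIE  (L1)  txn=BusRd  M[L1]=30
step 4: P2: store L1 := 82  ⟶  IIMI  (L1)  txn=BusRdX  M[L1]=30
step 5: P3: store L2 := 69  ⟶  IIIM  (L2)  txn=∅  M[L2]=70
step 6: P3: store L1 := 23  ⟶  IIIM  (L1)  txn=BusRdX+Flush  M[L1]=82
step 7: P3: load  L1  ⟶  IIIM  (L1)  txn=∅  M[L1]=82
step 8: P3: load  L1  ⟶  IIIM  (L1)  txn=∅  M[L1]=82
step 9: P1: store L2 := 79  ⟶  IMII  (L2)  txn=BusRdX+Flush  M[L2]=69
step 10: P1: store L1 := 26  ⟶  IMII  (L1)  txn=BusRdX+Flush  M[L1]=23
step 11: P1: load  L2  ⟶  IMII  (L2)  txn=∅  M[L2]=69
step 12: P0: store L0 := 11  ⟶  MIII  (L0)  txn=∅  M[L0]=90
step 13: P3: store L1 := 54  ⟶  IIIM  (L1)  txn=BusRdX+Flush  M[L1]=26
step 14: P3: store L0 := 7  ⟶  IIIM  (L0)  txn=BusRdX+Flush  M[L0]=11
step 15: P1: load  L1  ⟶  ISIS  (L1)  txn=BusRd+Flush  M[L1]=54
step 16: P1: store L1 := 56  ⟶  IMII  (L1)  txn=BusUpgr  M[L1]=54
step 17: P0: load  L1  ⟶  SSII  (L1)  txn=BusRd+Flush  M[L1]=56
step 18: P0: load  L1  ⟶  SSII  (L1)  txn=∅  M[L1]=56
step 19: P0: load  L1  ⟶  SSII  (L1)  txn=∅  M[L1]=56
step 20: P3: load  L1  ⟶  SSIS  (L1)  txn=BusRd  M[L1]=56
step 21: P0: store L1 := 23  ⟶  MIII  (L1)  txn=BusUpgr  M[L1]=56
step 22: P0: load  L1  ⟶  MIII  (L1)  txn=∅  M[L1]=56

invalidations = 1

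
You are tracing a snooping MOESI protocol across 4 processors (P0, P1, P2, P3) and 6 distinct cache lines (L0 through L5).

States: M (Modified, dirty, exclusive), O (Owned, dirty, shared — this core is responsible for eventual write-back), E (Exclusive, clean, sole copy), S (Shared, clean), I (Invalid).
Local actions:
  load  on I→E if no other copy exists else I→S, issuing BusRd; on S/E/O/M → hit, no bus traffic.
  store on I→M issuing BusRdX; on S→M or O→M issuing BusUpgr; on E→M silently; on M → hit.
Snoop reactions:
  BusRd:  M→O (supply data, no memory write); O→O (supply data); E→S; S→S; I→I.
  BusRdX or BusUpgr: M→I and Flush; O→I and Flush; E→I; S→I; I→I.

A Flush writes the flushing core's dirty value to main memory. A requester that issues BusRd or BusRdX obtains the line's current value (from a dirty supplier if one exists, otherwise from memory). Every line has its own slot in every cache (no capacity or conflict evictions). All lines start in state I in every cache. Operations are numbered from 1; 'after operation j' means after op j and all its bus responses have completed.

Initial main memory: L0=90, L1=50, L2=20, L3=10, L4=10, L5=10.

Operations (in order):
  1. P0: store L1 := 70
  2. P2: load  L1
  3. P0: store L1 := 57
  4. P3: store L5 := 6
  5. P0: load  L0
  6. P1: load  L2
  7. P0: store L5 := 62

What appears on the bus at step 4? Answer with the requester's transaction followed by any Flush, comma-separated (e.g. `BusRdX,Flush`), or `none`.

1. P0: store L1 := 70  bus=[BusRdX]  L1: P0=M P1=I P2=I P3=I  mem[L1]=50
2. P2: load  L1  bus=[BusRd]  L1: P0=O P1=I P2=S P3=I  mem[L1]=50
3. P0: store L1 := 57  bus=[BusUpgr]  L1: P0=M P1=I P2=I P3=I  mem[L1]=50
4. P3: store L5 := 6  bus=[BusRdX]  L5: P0=I P1=I P2=I P3=M  mem[L5]=10
5. P0: load  L0  bus=[BusRd]  L0: P0=E P1=I P2=I P3=I  mem[L0]=90
6. P1: load  L2  bus=[BusRd]  L2: P0=I P1=E P2=I P3=I  mem[L2]=20
7. P0: store L5 := 62  bus=[BusRdX,Flush]  L5: P0=M P1=I P2=I P3=I  mem[L5]=6

bus = BusRdX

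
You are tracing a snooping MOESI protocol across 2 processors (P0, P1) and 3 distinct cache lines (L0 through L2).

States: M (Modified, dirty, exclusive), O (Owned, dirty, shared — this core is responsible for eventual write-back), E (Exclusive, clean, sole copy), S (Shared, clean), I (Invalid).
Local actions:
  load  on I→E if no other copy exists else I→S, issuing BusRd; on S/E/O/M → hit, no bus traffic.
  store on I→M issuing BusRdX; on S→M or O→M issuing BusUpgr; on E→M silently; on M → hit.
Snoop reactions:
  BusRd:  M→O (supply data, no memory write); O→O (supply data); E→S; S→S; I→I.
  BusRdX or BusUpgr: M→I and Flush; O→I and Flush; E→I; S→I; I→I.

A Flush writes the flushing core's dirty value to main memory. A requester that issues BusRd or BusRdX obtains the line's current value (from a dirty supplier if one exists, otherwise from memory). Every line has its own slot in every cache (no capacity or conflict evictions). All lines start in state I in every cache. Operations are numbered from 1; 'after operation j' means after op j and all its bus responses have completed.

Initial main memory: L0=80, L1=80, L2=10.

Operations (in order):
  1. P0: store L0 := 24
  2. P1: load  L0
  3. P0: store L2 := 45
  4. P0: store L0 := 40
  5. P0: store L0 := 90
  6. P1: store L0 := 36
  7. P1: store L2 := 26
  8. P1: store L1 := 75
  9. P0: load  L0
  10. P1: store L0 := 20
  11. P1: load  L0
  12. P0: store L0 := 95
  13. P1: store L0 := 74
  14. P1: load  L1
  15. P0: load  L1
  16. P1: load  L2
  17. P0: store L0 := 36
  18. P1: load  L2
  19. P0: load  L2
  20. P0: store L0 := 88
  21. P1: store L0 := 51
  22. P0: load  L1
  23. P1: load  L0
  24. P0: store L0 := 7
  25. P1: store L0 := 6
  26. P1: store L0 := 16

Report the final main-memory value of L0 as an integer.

memory[L0] = 7

1. P0: store L0 := 24  bus=[BusRdX]  L0: P0=M P1=I  mem[L0]=80
2. P1: load  L0  bus=[BusRd]  L0: P0=O P1=S  mem[L0]=80
3. P0: store L2 := 45  bus=[BusRdX]  L2: P0=M P1=I  mem[L2]=10
4. P0: store L0 := 40  bus=[BusUpgr]  L0: P0=M P1=I  mem[L0]=80
5. P0: store L0 := 90  bus=[-]  L0: P0=M P1=I  mem[L0]=80
6. P1: store L0 := 36  bus=[BusRdX,Flush]  L0: P0=I P1=M  mem[L0]=90
7. P1: store L2 := 26  bus=[BusRdX,Flush]  L2: P0=I P1=M  mem[L2]=45
8. P1: store L1 := 75  bus=[BusRdX]  L1: P0=I P1=M  mem[L1]=80
9. P0: load  L0  bus=[BusRd]  L0: P0=S P1=O  mem[L0]=90
10. P1: store L0 := 20  bus=[BusUpgr]  L0: P0=I P1=M  mem[L0]=90
11. P1: load  L0  bus=[-]  L0: P0=I P1=M  mem[L0]=90
12. P0: store L0 := 95  bus=[BusRdX,Flush]  L0: P0=M P1=I  mem[L0]=20
13. P1: store L0 := 74  bus=[BusRdX,Flush]  L0: P0=I P1=M  mem[L0]=95
14. P1: load  L1  bus=[-]  L1: P0=I P1=M  mem[L1]=80
15. P0: load  L1  bus=[BusRd]  L1: P0=S P1=O  mem[L1]=80
16. P1: load  L2  bus=[-]  L2: P0=I P1=M  mem[L2]=45
17. P0: store L0 := 36  bus=[BusRdX,Flush]  L0: P0=M P1=I  mem[L0]=74
18. P1: load  L2  bus=[-]  L2: P0=I P1=M  mem[L2]=45
19. P0: load  L2  bus=[BusRd]  L2: P0=S P1=O  mem[L2]=45
20. P0: store L0 := 88  bus=[-]  L0: P0=M P1=I  mem[L0]=74
21. P1: store L0 := 51  bus=[BusRdX,Flush]  L0: P0=I P1=M  mem[L0]=88
22. P0: load  L1  bus=[-]  L1: P0=S P1=O  mem[L1]=80
23. P1: load  L0  bus=[-]  L0: P0=I P1=M  mem[L0]=88
24. P0: store L0 := 7  bus=[BusRdX,Flush]  L0: P0=M P1=I  mem[L0]=51
25. P1: store L0 := 6  bus=[BusRdX,Flush]  L0: P0=I P1=M  mem[L0]=7
26. P1: store L0 := 16  bus=[-]  L0: P0=I P1=M  mem[L0]=7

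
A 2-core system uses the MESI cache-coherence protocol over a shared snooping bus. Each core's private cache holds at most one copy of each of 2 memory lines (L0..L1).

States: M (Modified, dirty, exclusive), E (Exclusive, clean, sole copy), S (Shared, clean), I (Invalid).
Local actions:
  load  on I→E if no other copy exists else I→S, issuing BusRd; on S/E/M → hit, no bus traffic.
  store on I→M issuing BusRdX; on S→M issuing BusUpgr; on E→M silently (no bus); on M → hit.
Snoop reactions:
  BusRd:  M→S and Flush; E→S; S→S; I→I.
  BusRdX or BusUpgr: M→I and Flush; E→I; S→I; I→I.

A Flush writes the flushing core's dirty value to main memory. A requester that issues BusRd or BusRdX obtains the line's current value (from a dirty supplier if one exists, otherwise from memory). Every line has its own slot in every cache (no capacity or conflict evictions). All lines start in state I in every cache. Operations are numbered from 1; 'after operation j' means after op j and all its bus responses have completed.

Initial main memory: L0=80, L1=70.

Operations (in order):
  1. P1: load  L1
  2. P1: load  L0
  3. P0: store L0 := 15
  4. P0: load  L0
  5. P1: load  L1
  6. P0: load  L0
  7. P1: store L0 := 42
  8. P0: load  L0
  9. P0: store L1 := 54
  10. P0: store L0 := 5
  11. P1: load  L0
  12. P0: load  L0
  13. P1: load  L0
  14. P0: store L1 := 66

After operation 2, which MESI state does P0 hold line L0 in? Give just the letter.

state = I

1. P1: load  L1  bus=[BusRd]  L1: P0=I P1=E  mem[L1]=70
2. P1: load  L0  bus=[BusRd]  L0: P0=I P1=E  mem[L0]=80
3. P0: store L0 := 15  bus=[BusRdX]  L0: P0=M P1=I  mem[L0]=80
4. P0: load  L0  bus=[-]  L0: P0=M P1=I  mem[L0]=80
5. P1: load  L1  bus=[-]  L1: P0=I P1=E  mem[L1]=70
6. P0: load  L0  bus=[-]  L0: P0=M P1=I  mem[L0]=80
7. P1: store L0 := 42  bus=[BusRdX,Flush]  L0: P0=I P1=M  mem[L0]=15
8. P0: load  L0  bus=[BusRd,Flush]  L0: P0=S P1=S  mem[L0]=42
9. P0: store L1 := 54  bus=[BusRdX]  L1: P0=M P1=I  mem[L1]=70
10. P0: store L0 := 5  bus=[BusUpgr]  L0: P0=M P1=I  mem[L0]=42
11. P1: load  L0  bus=[BusRd,Flush]  L0: P0=S P1=S  mem[L0]=5
12. P0: load  L0  bus=[-]  L0: P0=S P1=S  mem[L0]=5
13. P1: load  L0  bus=[-]  L0: P0=S P1=S  mem[L0]=5
14. P0: store L1 := 66  bus=[-]  L1: P0=M P1=I  mem[L1]=70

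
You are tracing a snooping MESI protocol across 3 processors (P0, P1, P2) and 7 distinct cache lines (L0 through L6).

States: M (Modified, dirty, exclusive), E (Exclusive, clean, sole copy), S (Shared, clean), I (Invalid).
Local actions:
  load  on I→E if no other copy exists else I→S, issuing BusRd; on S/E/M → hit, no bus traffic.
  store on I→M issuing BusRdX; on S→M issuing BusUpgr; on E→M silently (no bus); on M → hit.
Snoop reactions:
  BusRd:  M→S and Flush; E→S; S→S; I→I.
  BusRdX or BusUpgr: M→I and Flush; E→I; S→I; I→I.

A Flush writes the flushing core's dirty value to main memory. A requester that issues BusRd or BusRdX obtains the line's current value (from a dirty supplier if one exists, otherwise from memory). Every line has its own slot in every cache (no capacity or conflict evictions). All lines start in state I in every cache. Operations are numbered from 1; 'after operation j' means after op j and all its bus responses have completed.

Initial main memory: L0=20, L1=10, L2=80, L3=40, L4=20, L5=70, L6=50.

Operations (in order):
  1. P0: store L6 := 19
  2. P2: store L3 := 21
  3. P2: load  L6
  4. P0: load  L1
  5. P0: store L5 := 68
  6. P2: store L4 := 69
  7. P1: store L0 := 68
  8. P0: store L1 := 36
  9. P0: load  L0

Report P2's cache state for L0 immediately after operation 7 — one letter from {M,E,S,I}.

state = I

[1] P0: store L6 := 19 | P0:M(19), P1:I, P2:I | bus: BusRdX
[2] P2: store L3 := 21 | P0:I, P1:I, P2:M(21) | bus: BusRdX
[3] P2: load  L6 | P0:S(19), P1:I, P2:S(19) | bus: BusRd,Flush
[4] P0: load  L1 | P0:E(10), P1:I, P2:I | bus: BusRd
[5] P0: store L5 := 68 | P0:M(68), P1:I, P2:I | bus: BusRdX
[6] P2: store L4 := 69 | P0:I, P1:I, P2:M(69) | bus: BusRdX
[7] P1: store L0 := 68 | P0:I, P1:M(68), P2:I | bus: BusRdX
[8] P0: store L1 := 36 | P0:M(36), P1:I, P2:I | bus: none
[9] P0: load  L0 | P0:S(68), P1:S(68), P2:I | bus: BusRd,Flush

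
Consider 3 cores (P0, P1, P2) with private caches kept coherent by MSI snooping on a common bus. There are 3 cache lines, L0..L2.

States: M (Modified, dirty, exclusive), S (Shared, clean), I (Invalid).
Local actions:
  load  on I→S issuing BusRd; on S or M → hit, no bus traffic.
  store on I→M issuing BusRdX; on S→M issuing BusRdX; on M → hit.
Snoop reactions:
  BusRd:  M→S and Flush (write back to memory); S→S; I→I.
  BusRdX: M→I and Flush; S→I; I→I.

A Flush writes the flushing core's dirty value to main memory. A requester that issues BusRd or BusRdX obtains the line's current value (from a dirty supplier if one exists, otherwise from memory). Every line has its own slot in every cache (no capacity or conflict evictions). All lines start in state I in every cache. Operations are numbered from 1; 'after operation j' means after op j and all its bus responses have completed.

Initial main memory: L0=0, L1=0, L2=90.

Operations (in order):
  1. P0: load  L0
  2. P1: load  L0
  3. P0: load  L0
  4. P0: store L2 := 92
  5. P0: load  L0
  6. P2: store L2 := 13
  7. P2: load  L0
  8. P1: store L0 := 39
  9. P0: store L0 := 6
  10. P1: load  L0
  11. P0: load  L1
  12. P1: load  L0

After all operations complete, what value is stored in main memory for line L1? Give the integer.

memory[L1] = 0

1. P0: load  L0  bus=[BusRd]  L0: P0=S P1=I P2=I  mem[L0]=0
2. P1: load  L0  bus=[BusRd]  L0: P0=S P1=S P2=I  mem[L0]=0
3. P0: load  L0  bus=[-]  L0: P0=S P1=S P2=I  mem[L0]=0
4. P0: store L2 := 92  bus=[BusRdX]  L2: P0=M P1=I P2=I  mem[L2]=90
5. P0: load  L0  bus=[-]  L0: P0=S P1=S P2=I  mem[L0]=0
6. P2: store L2 := 13  bus=[BusRdX,Flush]  L2: P0=I P1=I P2=M  mem[L2]=92
7. P2: load  L0  bus=[BusRd]  L0: P0=S P1=S P2=S  mem[L0]=0
8. P1: store L0 := 39  bus=[BusRdX]  L0: P0=I P1=M P2=I  mem[L0]=0
9. P0: store L0 := 6  bus=[BusRdX,Flush]  L0: P0=M P1=I P2=I  mem[L0]=39
10. P1: load  L0  bus=[BusRd,Flush]  L0: P0=S P1=S P2=I  mem[L0]=6
11. P0: load  L1  bus=[BusRd]  L1: P0=S P1=I P2=I  mem[L1]=0
12. P1: load  L0  bus=[-]  L0: P0=S P1=S P2=I  mem[L0]=6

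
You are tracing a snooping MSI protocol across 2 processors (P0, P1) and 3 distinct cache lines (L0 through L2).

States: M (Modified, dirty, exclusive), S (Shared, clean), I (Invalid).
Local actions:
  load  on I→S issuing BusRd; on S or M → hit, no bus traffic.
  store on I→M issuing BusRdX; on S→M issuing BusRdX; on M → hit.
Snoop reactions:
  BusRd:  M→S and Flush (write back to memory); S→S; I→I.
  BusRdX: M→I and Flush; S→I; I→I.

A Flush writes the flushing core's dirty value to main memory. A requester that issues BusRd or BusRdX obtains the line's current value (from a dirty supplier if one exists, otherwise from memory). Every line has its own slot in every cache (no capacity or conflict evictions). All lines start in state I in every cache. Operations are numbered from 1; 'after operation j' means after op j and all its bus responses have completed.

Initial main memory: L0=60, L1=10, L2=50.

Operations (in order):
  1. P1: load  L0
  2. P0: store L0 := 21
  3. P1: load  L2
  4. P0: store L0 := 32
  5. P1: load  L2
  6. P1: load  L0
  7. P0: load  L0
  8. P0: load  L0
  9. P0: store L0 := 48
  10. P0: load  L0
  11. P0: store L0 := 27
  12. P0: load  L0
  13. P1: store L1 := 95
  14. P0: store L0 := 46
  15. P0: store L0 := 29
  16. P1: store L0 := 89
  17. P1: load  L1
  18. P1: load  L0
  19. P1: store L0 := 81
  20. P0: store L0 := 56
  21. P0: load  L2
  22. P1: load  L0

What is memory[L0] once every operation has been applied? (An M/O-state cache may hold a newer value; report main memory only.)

[1] P1: load  L0 | P0:I, P1:S(60) | bus: BusRd
[2] P0: store L0 := 21 | P0:M(21), P1:I | bus: BusRdX
[3] P1: load  L2 | P0:I, P1:S(50) | bus: BusRd
[4] P0: store L0 := 32 | P0:M(32), P1:I | bus: none
[5] P1: load  L2 | P0:I, P1:S(50) | bus: none
[6] P1: load  L0 | P0:S(32), P1:S(32) | bus: BusRd,Flush
[7] P0: load  L0 | P0:S(32), P1:S(32) | bus: none
[8] P0: load  L0 | P0:S(32), P1:S(32) | bus: none
[9] P0: store L0 := 48 | P0:M(48), P1:I | bus: BusRdX
[10] P0: load  L0 | P0:M(48), P1:I | bus: none
[11] P0: store L0 := 27 | P0:M(27), P1:I | bus: none
[12] P0: load  L0 | P0:M(27), P1:I | bus: none
[13] P1: store L1 := 95 | P0:I, P1:M(95) | bus: BusRdX
[14] P0: store L0 := 46 | P0:M(46), P1:I | bus: none
[15] P0: store L0 := 29 | P0:M(29), P1:I | bus: none
[16] P1: store L0 := 89 | P0:I, P1:M(89) | bus: BusRdX,Flush
[17] P1: load  L1 | P0:I, P1:M(95) | bus: none
[18] P1: load  L0 | P0:I, P1:M(89) | bus: none
[19] P1: store L0 := 81 | P0:I, P1:M(81) | bus: none
[20] P0: store L0 := 56 | P0:M(56), P1:I | bus: BusRdX,Flush
[21] P0: load  L2 | P0:S(50), P1:S(50) | bus: BusRd
[22] P1: load  L0 | P0:S(56), P1:S(56) | bus: BusRd,Flush

memory[L0] = 56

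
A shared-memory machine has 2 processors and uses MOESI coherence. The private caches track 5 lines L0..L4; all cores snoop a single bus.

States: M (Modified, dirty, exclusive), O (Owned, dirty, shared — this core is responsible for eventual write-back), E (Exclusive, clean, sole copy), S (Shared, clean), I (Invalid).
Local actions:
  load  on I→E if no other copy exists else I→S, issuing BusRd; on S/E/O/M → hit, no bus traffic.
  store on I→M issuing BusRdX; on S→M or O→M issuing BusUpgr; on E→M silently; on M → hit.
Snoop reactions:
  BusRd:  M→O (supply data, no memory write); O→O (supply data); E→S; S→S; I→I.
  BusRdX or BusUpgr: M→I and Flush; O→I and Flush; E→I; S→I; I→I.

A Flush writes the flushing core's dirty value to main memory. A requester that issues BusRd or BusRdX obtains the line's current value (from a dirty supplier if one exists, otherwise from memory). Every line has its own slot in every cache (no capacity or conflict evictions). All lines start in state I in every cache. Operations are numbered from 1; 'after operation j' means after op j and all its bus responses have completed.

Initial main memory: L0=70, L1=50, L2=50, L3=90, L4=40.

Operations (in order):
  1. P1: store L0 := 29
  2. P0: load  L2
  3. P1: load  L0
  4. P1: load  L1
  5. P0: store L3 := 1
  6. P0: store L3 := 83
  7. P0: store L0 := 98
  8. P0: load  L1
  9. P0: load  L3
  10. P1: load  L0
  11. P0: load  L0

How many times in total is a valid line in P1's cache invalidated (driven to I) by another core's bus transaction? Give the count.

[1] P1: store L0 := 29 | P0:I, P1:M(29) | bus: BusRdX
[2] P0: load  L2 | P0:E(50), P1:I | bus: BusRd
[3] P1: load  L0 | P0:I, P1:M(29) | bus: none
[4] P1: load  L1 | P0:I, P1:E(50) | bus: BusRd
[5] P0: store L3 := 1 | P0:M(1), P1:I | bus: BusRdX
[6] P0: store L3 := 83 | P0:M(83), P1:I | bus: none
[7] P0: store L0 := 98 | P0:M(98), P1:I | bus: BusRdX,Flush
[8] P0: load  L1 | P0:S(50), P1:S(50) | bus: BusRd
[9] P0: load  L3 | P0:M(83), P1:I | bus: none
[10] P1: load  L0 | P0:O(98), P1:S(98) | bus: BusRd
[11] P0: load  L0 | P0:O(98), P1:S(98) | bus: none

invalidations = 1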